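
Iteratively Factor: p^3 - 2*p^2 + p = (p - 1)*(p^2 - p) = (p - 1)^2*(p)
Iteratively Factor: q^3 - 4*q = (q - 2)*(q^2 + 2*q) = (q - 2)*(q + 2)*(q)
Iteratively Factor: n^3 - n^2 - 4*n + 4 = (n + 2)*(n^2 - 3*n + 2) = (n - 2)*(n + 2)*(n - 1)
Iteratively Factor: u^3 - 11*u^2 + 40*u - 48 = (u - 3)*(u^2 - 8*u + 16) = (u - 4)*(u - 3)*(u - 4)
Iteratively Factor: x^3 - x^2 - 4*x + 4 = (x - 1)*(x^2 - 4) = (x - 2)*(x - 1)*(x + 2)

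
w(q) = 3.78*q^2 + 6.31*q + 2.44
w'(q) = 7.56*q + 6.31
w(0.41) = 5.66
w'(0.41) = 9.41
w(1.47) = 19.88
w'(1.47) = 17.42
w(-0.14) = 1.63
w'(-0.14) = 5.25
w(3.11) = 58.62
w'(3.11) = 29.82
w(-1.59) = 1.96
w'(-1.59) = -5.71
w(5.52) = 152.45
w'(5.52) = 48.04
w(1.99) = 29.97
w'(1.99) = 21.35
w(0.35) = 5.11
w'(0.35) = 8.96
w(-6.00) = 100.66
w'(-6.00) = -39.05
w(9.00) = 365.41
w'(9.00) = 74.35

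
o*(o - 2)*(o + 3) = o^3 + o^2 - 6*o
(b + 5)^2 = b^2 + 10*b + 25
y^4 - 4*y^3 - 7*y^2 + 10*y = y*(y - 5)*(y - 1)*(y + 2)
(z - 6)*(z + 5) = z^2 - z - 30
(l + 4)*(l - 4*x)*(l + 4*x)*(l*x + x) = l^4*x + 5*l^3*x - 16*l^2*x^3 + 4*l^2*x - 80*l*x^3 - 64*x^3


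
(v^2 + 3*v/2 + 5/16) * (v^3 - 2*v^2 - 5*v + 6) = v^5 - v^4/2 - 123*v^3/16 - 17*v^2/8 + 119*v/16 + 15/8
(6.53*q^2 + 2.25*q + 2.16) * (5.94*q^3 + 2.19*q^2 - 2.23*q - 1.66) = 38.7882*q^5 + 27.6657*q^4 + 3.196*q^3 - 11.1269*q^2 - 8.5518*q - 3.5856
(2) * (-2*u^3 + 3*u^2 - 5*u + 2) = -4*u^3 + 6*u^2 - 10*u + 4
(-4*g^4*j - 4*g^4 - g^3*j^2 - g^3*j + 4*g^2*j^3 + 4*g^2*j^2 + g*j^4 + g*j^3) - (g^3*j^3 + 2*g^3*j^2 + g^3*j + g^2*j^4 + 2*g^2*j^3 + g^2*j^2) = -4*g^4*j - 4*g^4 - g^3*j^3 - 3*g^3*j^2 - 2*g^3*j - g^2*j^4 + 2*g^2*j^3 + 3*g^2*j^2 + g*j^4 + g*j^3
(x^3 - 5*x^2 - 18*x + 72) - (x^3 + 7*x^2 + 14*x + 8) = -12*x^2 - 32*x + 64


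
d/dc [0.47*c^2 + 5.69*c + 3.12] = 0.94*c + 5.69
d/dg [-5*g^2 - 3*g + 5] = -10*g - 3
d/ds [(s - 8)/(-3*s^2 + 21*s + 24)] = 1/(3*(s^2 + 2*s + 1))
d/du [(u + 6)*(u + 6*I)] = 2*u + 6 + 6*I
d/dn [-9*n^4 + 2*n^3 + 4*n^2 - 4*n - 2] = -36*n^3 + 6*n^2 + 8*n - 4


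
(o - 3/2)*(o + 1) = o^2 - o/2 - 3/2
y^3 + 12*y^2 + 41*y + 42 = (y + 2)*(y + 3)*(y + 7)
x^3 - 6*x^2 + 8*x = x*(x - 4)*(x - 2)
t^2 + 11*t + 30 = (t + 5)*(t + 6)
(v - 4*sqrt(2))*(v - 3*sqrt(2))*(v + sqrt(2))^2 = v^4 - 5*sqrt(2)*v^3 - 2*v^2 + 34*sqrt(2)*v + 48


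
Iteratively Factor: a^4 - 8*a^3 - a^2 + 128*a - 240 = (a + 4)*(a^3 - 12*a^2 + 47*a - 60) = (a - 4)*(a + 4)*(a^2 - 8*a + 15) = (a - 4)*(a - 3)*(a + 4)*(a - 5)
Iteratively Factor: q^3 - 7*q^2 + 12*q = (q)*(q^2 - 7*q + 12) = q*(q - 3)*(q - 4)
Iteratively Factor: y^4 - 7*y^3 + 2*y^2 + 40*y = (y - 4)*(y^3 - 3*y^2 - 10*y) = y*(y - 4)*(y^2 - 3*y - 10) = y*(y - 4)*(y + 2)*(y - 5)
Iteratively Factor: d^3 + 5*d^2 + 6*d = (d)*(d^2 + 5*d + 6) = d*(d + 2)*(d + 3)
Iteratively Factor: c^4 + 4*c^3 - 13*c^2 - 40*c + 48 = (c - 3)*(c^3 + 7*c^2 + 8*c - 16) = (c - 3)*(c + 4)*(c^2 + 3*c - 4) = (c - 3)*(c + 4)^2*(c - 1)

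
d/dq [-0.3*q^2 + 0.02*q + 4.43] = 0.02 - 0.6*q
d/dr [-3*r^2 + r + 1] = 1 - 6*r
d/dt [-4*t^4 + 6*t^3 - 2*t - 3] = -16*t^3 + 18*t^2 - 2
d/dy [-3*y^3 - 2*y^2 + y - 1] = -9*y^2 - 4*y + 1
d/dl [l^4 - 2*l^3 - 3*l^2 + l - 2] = 4*l^3 - 6*l^2 - 6*l + 1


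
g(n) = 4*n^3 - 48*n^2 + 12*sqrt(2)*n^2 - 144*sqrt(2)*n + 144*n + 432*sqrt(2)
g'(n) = 12*n^2 - 96*n + 24*sqrt(2)*n - 144*sqrt(2) + 144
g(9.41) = 635.02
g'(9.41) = 418.96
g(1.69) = 440.82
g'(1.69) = -130.25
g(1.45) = 471.41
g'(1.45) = -124.40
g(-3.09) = 380.96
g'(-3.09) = 246.69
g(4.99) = 37.67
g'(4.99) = -70.52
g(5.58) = 6.93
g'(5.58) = -32.30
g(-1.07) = 634.34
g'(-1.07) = 20.50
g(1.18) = 503.92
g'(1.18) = -116.17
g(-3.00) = 402.62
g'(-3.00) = 234.53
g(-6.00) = -1012.24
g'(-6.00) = 744.71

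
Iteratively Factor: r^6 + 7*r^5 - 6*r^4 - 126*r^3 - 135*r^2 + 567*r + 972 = (r - 3)*(r^5 + 10*r^4 + 24*r^3 - 54*r^2 - 297*r - 324) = (r - 3)*(r + 3)*(r^4 + 7*r^3 + 3*r^2 - 63*r - 108) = (r - 3)*(r + 3)^2*(r^3 + 4*r^2 - 9*r - 36) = (r - 3)^2*(r + 3)^2*(r^2 + 7*r + 12) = (r - 3)^2*(r + 3)^3*(r + 4)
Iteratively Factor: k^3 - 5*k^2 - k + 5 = (k + 1)*(k^2 - 6*k + 5) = (k - 5)*(k + 1)*(k - 1)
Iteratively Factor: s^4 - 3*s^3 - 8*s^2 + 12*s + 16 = (s + 1)*(s^3 - 4*s^2 - 4*s + 16) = (s - 4)*(s + 1)*(s^2 - 4) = (s - 4)*(s - 2)*(s + 1)*(s + 2)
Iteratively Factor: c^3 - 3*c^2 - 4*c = (c + 1)*(c^2 - 4*c) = c*(c + 1)*(c - 4)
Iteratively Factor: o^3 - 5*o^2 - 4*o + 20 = (o - 5)*(o^2 - 4) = (o - 5)*(o + 2)*(o - 2)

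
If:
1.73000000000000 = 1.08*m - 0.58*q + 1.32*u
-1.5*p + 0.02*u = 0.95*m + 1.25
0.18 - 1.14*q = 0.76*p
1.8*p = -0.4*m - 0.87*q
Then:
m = -2.23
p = 0.62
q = -0.25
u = 3.02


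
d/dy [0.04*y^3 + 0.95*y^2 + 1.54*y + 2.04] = 0.12*y^2 + 1.9*y + 1.54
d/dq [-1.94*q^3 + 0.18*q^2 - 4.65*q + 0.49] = -5.82*q^2 + 0.36*q - 4.65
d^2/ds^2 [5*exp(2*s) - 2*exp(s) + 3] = (20*exp(s) - 2)*exp(s)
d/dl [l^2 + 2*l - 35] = 2*l + 2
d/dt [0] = 0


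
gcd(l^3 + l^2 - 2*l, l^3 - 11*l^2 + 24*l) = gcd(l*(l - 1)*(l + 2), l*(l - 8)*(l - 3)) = l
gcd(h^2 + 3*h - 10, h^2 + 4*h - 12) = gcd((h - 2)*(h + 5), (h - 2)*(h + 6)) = h - 2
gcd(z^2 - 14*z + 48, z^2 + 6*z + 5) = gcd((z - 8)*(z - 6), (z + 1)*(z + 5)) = 1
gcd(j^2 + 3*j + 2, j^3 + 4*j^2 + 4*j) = j + 2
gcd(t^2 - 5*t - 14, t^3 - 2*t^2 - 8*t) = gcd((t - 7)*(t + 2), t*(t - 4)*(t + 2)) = t + 2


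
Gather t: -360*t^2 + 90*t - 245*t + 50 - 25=-360*t^2 - 155*t + 25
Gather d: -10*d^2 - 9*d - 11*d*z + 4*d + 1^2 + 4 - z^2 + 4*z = -10*d^2 + d*(-11*z - 5) - z^2 + 4*z + 5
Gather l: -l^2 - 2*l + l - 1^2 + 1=-l^2 - l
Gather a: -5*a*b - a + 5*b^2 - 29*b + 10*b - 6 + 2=a*(-5*b - 1) + 5*b^2 - 19*b - 4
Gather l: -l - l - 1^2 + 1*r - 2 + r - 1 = -2*l + 2*r - 4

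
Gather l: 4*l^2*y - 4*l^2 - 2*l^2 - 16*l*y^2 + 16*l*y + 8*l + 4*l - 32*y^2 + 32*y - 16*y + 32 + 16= l^2*(4*y - 6) + l*(-16*y^2 + 16*y + 12) - 32*y^2 + 16*y + 48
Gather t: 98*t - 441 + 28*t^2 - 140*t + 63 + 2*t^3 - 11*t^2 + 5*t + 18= 2*t^3 + 17*t^2 - 37*t - 360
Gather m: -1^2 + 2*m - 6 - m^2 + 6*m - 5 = -m^2 + 8*m - 12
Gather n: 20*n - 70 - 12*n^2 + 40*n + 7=-12*n^2 + 60*n - 63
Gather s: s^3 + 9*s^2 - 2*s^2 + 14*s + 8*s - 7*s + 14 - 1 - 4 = s^3 + 7*s^2 + 15*s + 9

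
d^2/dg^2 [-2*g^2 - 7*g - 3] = -4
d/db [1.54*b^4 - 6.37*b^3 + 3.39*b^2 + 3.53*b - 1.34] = 6.16*b^3 - 19.11*b^2 + 6.78*b + 3.53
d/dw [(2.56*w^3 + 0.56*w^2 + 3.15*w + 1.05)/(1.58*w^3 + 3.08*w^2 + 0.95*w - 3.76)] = (-1.77635683940025e-15*w^5 + 7.0*w^4 - 5.09*w^3 - 43.0238*w^2 - 10.6792*w - 12.8415)/(2.4964*w^6 + 9.7328*w^5 + 12.4884*w^4 - 6.0296*w^3 - 22.2591*w^2 - 7.144*w + 14.1376)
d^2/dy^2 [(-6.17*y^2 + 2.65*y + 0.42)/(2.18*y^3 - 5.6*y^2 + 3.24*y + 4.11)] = (-58.644616*y^6 + 75.5631599999999*y^5 + 91.3245599999996*y^4 + 596.785844*y^3 - 1040.147496*y^2 + 297.652824*y - 250.87401)/(10.360232*y^9 - 79.84032*y^8 + 251.287728*y^7 - 354.342428*y^6 + 72.4242239999999*y^5 + 384.487632*y^4 - 302.944482*y^3 - 154.351872*y^2 + 164.191212*y + 69.426531)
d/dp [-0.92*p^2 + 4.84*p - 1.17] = 4.84 - 1.84*p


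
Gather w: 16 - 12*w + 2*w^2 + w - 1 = 2*w^2 - 11*w + 15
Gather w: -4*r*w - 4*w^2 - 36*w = -4*w^2 + w*(-4*r - 36)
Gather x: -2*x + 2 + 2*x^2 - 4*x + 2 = 2*x^2 - 6*x + 4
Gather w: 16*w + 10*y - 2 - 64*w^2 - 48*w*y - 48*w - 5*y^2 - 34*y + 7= -64*w^2 + w*(-48*y - 32) - 5*y^2 - 24*y + 5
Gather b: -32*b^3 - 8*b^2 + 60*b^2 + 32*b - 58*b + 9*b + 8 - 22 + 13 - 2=-32*b^3 + 52*b^2 - 17*b - 3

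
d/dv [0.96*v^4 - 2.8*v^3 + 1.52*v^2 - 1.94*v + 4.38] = 3.84*v^3 - 8.4*v^2 + 3.04*v - 1.94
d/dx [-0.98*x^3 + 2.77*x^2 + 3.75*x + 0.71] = -2.94*x^2 + 5.54*x + 3.75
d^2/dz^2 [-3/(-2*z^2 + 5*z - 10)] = 6*(-4*z^2 + 10*z + (4*z - 5)^2 - 20)/(2*z^2 - 5*z + 10)^3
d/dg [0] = 0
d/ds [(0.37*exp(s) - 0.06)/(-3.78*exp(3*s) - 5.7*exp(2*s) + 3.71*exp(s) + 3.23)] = (2.7972*exp(3*s) + 1.4286*exp(2*s) - 0.684*exp(s) + 1.4177)*exp(s)/(14.2884*exp(6*s) + 43.092*exp(5*s) + 4.4424*exp(4*s) - 66.7128*exp(3*s) - 23.0579*exp(2*s) + 23.9666*exp(s) + 10.4329)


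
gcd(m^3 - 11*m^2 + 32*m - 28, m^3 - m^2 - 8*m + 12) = m^2 - 4*m + 4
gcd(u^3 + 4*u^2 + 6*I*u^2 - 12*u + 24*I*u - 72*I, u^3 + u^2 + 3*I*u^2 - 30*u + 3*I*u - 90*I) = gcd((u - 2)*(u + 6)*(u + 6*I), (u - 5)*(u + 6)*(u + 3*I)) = u + 6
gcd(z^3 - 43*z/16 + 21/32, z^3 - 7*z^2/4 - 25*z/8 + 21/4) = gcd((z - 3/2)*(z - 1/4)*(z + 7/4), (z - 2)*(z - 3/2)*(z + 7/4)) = z^2 + z/4 - 21/8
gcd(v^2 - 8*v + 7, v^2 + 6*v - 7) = v - 1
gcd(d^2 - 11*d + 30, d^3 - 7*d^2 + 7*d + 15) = d - 5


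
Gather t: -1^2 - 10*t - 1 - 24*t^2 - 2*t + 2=-24*t^2 - 12*t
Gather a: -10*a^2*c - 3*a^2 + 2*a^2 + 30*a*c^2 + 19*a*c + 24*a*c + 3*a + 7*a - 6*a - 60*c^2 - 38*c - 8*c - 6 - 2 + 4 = a^2*(-10*c - 1) + a*(30*c^2 + 43*c + 4) - 60*c^2 - 46*c - 4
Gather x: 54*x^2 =54*x^2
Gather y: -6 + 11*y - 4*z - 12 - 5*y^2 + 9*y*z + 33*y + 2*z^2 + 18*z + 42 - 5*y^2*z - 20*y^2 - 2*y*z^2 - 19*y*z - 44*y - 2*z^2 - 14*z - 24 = y^2*(-5*z - 25) + y*(-2*z^2 - 10*z)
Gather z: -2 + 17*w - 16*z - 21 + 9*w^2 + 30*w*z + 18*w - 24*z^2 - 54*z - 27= 9*w^2 + 35*w - 24*z^2 + z*(30*w - 70) - 50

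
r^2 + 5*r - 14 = (r - 2)*(r + 7)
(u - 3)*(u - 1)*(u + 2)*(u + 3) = u^4 + u^3 - 11*u^2 - 9*u + 18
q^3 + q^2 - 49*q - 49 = (q - 7)*(q + 1)*(q + 7)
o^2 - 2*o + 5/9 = (o - 5/3)*(o - 1/3)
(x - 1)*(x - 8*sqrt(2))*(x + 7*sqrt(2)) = x^3 - sqrt(2)*x^2 - x^2 - 112*x + sqrt(2)*x + 112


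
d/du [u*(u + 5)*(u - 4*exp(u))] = -4*u^2*exp(u) + 3*u^2 - 28*u*exp(u) + 10*u - 20*exp(u)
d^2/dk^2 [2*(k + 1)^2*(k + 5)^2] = 24*k^2 + 144*k + 184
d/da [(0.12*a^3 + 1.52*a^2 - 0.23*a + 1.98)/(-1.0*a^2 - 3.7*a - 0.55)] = (-0.12*a^4 - 0.888*a^3 - 6.052*a^2 + 2.288*a + 7.4525)/(1.0*a^4 + 7.4*a^3 + 14.79*a^2 + 4.07*a + 0.3025)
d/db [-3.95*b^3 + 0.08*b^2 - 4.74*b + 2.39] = -11.85*b^2 + 0.16*b - 4.74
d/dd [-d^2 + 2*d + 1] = 2 - 2*d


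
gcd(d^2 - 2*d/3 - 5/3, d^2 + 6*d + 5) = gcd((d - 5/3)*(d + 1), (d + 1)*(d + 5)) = d + 1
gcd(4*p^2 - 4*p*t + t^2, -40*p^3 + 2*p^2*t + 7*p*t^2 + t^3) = 2*p - t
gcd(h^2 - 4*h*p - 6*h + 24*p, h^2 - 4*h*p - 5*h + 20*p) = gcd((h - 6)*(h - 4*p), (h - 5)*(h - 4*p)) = -h + 4*p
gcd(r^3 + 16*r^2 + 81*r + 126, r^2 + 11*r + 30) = r + 6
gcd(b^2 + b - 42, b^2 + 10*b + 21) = b + 7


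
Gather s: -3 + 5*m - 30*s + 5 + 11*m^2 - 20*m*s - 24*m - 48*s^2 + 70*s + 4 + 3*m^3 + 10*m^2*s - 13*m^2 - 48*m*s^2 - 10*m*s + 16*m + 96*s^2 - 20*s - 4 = 3*m^3 - 2*m^2 - 3*m + s^2*(48 - 48*m) + s*(10*m^2 - 30*m + 20) + 2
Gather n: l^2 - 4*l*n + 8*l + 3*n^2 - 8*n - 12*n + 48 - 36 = l^2 + 8*l + 3*n^2 + n*(-4*l - 20) + 12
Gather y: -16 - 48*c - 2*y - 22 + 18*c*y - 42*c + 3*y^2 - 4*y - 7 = -90*c + 3*y^2 + y*(18*c - 6) - 45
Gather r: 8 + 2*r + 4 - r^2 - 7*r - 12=-r^2 - 5*r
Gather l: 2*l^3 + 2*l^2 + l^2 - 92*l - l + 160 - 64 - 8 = 2*l^3 + 3*l^2 - 93*l + 88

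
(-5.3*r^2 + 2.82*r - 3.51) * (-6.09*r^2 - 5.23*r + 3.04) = 32.277*r^4 + 10.5452*r^3 - 9.4847*r^2 + 26.9301*r - 10.6704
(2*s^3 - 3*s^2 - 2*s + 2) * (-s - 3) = -2*s^4 - 3*s^3 + 11*s^2 + 4*s - 6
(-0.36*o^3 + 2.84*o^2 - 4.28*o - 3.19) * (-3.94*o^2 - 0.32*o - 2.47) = 1.4184*o^5 - 11.0744*o^4 + 16.8436*o^3 + 6.9234*o^2 + 11.5924*o + 7.8793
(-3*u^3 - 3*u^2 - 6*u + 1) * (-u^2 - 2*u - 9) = 3*u^5 + 9*u^4 + 39*u^3 + 38*u^2 + 52*u - 9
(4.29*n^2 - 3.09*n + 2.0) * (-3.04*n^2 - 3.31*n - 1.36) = -13.0416*n^4 - 4.8063*n^3 - 1.6865*n^2 - 2.4176*n - 2.72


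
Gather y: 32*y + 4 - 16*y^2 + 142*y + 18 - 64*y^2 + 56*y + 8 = -80*y^2 + 230*y + 30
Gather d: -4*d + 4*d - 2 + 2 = 0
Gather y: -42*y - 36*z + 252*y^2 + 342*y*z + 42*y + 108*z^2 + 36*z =252*y^2 + 342*y*z + 108*z^2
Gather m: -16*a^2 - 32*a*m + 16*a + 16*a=-16*a^2 - 32*a*m + 32*a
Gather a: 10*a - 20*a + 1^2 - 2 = -10*a - 1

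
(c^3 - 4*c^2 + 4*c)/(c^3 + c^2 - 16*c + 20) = c/(c + 5)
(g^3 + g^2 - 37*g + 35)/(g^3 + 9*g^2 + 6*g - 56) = (g^2 - 6*g + 5)/(g^2 + 2*g - 8)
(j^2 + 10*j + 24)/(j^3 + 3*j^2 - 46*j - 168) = 1/(j - 7)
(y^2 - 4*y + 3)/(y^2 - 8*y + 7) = (y - 3)/(y - 7)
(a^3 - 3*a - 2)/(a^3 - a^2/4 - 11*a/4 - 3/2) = 4*(a + 1)/(4*a + 3)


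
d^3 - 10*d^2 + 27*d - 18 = (d - 6)*(d - 3)*(d - 1)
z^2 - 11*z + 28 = (z - 7)*(z - 4)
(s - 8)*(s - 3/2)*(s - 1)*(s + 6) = s^4 - 9*s^3/2 - 83*s^2/2 + 117*s - 72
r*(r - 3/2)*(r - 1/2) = r^3 - 2*r^2 + 3*r/4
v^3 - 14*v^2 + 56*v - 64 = (v - 8)*(v - 4)*(v - 2)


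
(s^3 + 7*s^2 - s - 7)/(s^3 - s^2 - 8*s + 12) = (s^3 + 7*s^2 - s - 7)/(s^3 - s^2 - 8*s + 12)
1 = 1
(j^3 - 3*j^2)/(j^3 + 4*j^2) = (j - 3)/(j + 4)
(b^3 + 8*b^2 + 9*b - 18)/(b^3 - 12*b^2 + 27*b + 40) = (b^3 + 8*b^2 + 9*b - 18)/(b^3 - 12*b^2 + 27*b + 40)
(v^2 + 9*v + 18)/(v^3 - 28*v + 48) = (v + 3)/(v^2 - 6*v + 8)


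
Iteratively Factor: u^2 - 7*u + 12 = (u - 3)*(u - 4)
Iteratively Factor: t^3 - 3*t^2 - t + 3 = (t + 1)*(t^2 - 4*t + 3) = (t - 3)*(t + 1)*(t - 1)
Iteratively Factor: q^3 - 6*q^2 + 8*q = (q - 2)*(q^2 - 4*q) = (q - 4)*(q - 2)*(q)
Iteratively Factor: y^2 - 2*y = (y - 2)*(y)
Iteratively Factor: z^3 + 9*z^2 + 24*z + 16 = (z + 4)*(z^2 + 5*z + 4) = (z + 4)^2*(z + 1)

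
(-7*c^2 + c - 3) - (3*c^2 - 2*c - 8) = -10*c^2 + 3*c + 5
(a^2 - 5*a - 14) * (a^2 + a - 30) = a^4 - 4*a^3 - 49*a^2 + 136*a + 420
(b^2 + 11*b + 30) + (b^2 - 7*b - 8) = 2*b^2 + 4*b + 22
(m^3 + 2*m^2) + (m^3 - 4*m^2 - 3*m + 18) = 2*m^3 - 2*m^2 - 3*m + 18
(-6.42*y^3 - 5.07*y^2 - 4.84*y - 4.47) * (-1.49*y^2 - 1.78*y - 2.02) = 9.5658*y^5 + 18.9819*y^4 + 29.2046*y^3 + 25.5169*y^2 + 17.7334*y + 9.0294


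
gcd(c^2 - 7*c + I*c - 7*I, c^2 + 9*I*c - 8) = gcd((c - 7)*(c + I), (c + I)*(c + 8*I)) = c + I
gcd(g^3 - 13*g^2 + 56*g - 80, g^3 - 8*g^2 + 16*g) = g^2 - 8*g + 16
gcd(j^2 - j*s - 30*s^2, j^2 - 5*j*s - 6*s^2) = -j + 6*s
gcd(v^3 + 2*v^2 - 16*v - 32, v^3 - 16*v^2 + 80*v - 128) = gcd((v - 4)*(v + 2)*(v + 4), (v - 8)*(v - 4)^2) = v - 4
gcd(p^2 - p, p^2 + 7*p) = p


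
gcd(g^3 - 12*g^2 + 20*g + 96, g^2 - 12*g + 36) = g - 6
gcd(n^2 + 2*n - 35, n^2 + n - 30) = n - 5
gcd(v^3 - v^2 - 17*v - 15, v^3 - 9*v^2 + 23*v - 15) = v - 5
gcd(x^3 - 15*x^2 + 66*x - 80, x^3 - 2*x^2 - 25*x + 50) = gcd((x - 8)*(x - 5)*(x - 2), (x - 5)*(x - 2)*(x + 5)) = x^2 - 7*x + 10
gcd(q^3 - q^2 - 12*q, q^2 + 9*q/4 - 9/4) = q + 3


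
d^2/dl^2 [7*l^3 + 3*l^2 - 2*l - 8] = 42*l + 6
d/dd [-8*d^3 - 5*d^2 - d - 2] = -24*d^2 - 10*d - 1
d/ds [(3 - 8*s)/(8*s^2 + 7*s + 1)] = (64*s^2 - 48*s - 29)/(64*s^4 + 112*s^3 + 65*s^2 + 14*s + 1)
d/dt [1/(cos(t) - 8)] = sin(t)/(cos(t) - 8)^2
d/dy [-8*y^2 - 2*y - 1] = -16*y - 2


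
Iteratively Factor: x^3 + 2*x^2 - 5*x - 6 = (x - 2)*(x^2 + 4*x + 3) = (x - 2)*(x + 3)*(x + 1)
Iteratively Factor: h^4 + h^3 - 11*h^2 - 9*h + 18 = (h - 1)*(h^3 + 2*h^2 - 9*h - 18) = (h - 1)*(h + 3)*(h^2 - h - 6) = (h - 3)*(h - 1)*(h + 3)*(h + 2)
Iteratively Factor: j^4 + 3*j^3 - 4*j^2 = (j + 4)*(j^3 - j^2) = j*(j + 4)*(j^2 - j) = j*(j - 1)*(j + 4)*(j)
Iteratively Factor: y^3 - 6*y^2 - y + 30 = (y - 3)*(y^2 - 3*y - 10) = (y - 5)*(y - 3)*(y + 2)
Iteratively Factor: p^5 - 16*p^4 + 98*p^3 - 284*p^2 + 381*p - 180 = (p - 3)*(p^4 - 13*p^3 + 59*p^2 - 107*p + 60) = (p - 3)*(p - 1)*(p^3 - 12*p^2 + 47*p - 60) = (p - 3)^2*(p - 1)*(p^2 - 9*p + 20) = (p - 4)*(p - 3)^2*(p - 1)*(p - 5)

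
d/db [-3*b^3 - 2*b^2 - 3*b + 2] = -9*b^2 - 4*b - 3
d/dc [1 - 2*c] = -2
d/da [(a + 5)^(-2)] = -2/(a + 5)^3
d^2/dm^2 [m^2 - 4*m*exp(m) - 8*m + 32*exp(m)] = -4*m*exp(m) + 24*exp(m) + 2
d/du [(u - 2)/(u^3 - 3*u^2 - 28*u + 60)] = (1 - 2*u)/(u^4 - 2*u^3 - 59*u^2 + 60*u + 900)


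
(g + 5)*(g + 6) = g^2 + 11*g + 30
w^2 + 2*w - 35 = (w - 5)*(w + 7)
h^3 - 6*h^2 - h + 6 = (h - 6)*(h - 1)*(h + 1)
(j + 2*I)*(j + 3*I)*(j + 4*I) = j^3 + 9*I*j^2 - 26*j - 24*I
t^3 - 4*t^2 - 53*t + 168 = (t - 8)*(t - 3)*(t + 7)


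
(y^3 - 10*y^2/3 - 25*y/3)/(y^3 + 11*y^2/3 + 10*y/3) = (y - 5)/(y + 2)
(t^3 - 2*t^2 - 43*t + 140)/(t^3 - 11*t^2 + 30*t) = (t^2 + 3*t - 28)/(t*(t - 6))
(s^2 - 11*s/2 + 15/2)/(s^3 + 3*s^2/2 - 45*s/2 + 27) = (2*s - 5)/(2*s^2 + 9*s - 18)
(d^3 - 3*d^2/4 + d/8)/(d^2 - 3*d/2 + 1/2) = d*(4*d - 1)/(4*(d - 1))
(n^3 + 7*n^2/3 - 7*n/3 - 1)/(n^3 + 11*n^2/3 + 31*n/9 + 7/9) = 3*(n^2 + 2*n - 3)/(3*n^2 + 10*n + 7)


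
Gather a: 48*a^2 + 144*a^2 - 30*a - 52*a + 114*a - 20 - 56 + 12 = 192*a^2 + 32*a - 64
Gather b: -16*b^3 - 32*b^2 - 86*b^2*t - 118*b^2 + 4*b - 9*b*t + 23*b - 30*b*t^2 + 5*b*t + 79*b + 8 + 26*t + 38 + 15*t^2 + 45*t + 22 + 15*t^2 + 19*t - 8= -16*b^3 + b^2*(-86*t - 150) + b*(-30*t^2 - 4*t + 106) + 30*t^2 + 90*t + 60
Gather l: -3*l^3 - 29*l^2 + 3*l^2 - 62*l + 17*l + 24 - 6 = -3*l^3 - 26*l^2 - 45*l + 18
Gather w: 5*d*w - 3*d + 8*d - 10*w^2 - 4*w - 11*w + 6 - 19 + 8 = 5*d - 10*w^2 + w*(5*d - 15) - 5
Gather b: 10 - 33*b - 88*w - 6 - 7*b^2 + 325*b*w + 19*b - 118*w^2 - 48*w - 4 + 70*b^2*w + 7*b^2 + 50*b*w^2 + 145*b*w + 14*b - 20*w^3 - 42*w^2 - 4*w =70*b^2*w + b*(50*w^2 + 470*w) - 20*w^3 - 160*w^2 - 140*w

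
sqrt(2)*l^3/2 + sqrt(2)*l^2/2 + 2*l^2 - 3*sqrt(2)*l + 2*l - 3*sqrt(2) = (l - sqrt(2))*(l + 3*sqrt(2))*(sqrt(2)*l/2 + sqrt(2)/2)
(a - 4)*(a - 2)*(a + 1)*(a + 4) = a^4 - a^3 - 18*a^2 + 16*a + 32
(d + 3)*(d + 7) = d^2 + 10*d + 21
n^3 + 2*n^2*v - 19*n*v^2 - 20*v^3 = (n - 4*v)*(n + v)*(n + 5*v)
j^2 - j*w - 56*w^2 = (j - 8*w)*(j + 7*w)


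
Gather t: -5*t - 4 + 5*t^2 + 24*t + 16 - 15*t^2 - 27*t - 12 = -10*t^2 - 8*t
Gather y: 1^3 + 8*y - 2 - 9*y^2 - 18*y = -9*y^2 - 10*y - 1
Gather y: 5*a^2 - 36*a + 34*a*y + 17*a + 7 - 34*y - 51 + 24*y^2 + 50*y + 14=5*a^2 - 19*a + 24*y^2 + y*(34*a + 16) - 30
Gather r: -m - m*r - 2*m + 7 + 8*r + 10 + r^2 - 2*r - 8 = -3*m + r^2 + r*(6 - m) + 9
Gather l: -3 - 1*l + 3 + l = 0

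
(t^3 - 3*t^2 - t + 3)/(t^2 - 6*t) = (t^3 - 3*t^2 - t + 3)/(t*(t - 6))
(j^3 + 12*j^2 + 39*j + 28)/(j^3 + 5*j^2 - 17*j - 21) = (j + 4)/(j - 3)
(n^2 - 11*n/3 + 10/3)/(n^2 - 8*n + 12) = (n - 5/3)/(n - 6)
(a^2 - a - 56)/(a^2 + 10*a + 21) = (a - 8)/(a + 3)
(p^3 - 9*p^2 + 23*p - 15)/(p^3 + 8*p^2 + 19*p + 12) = (p^3 - 9*p^2 + 23*p - 15)/(p^3 + 8*p^2 + 19*p + 12)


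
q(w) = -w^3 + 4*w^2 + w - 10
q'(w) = -3*w^2 + 8*w + 1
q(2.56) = 2.00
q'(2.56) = 1.82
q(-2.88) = 44.19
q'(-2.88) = -46.92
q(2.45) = 1.75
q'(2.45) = 2.59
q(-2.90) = 45.13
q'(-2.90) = -47.43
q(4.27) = -10.65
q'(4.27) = -19.54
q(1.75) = -1.36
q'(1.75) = 5.81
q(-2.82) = 41.42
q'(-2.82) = -45.42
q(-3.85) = 102.51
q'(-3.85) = -74.27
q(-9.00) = 1034.00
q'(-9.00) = -314.00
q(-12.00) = 2282.00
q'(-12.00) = -527.00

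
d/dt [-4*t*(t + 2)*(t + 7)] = -12*t^2 - 72*t - 56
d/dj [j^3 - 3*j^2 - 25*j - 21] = 3*j^2 - 6*j - 25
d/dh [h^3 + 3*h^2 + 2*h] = 3*h^2 + 6*h + 2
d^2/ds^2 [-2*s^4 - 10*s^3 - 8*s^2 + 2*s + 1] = -24*s^2 - 60*s - 16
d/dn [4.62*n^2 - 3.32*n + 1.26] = 9.24*n - 3.32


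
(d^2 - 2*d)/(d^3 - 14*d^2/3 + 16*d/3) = 3/(3*d - 8)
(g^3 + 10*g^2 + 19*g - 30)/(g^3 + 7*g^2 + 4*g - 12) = (g + 5)/(g + 2)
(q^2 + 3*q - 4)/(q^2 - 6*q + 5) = (q + 4)/(q - 5)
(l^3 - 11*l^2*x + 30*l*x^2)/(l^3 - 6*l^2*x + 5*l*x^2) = (-l + 6*x)/(-l + x)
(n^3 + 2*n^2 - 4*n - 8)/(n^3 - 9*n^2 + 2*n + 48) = (n^2 - 4)/(n^2 - 11*n + 24)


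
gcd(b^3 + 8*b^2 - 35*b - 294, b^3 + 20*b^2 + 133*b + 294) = b^2 + 14*b + 49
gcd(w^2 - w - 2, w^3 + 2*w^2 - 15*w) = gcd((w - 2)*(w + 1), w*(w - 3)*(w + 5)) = 1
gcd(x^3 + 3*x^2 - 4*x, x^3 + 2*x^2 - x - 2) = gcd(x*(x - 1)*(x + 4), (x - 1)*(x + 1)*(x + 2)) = x - 1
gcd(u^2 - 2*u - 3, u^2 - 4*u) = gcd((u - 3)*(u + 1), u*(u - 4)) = 1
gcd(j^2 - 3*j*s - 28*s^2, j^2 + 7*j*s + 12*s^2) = j + 4*s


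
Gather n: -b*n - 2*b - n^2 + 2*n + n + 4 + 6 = -2*b - n^2 + n*(3 - b) + 10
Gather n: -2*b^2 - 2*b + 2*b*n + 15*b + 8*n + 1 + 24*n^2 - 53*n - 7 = -2*b^2 + 13*b + 24*n^2 + n*(2*b - 45) - 6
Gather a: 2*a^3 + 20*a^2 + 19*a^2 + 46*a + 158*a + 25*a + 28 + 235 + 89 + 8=2*a^3 + 39*a^2 + 229*a + 360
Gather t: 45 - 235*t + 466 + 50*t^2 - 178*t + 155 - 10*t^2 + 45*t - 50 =40*t^2 - 368*t + 616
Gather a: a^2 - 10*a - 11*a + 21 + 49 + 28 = a^2 - 21*a + 98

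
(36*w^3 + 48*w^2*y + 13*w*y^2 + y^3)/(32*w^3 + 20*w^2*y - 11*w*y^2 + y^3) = (36*w^2 + 12*w*y + y^2)/(32*w^2 - 12*w*y + y^2)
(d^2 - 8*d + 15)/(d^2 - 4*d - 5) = (d - 3)/(d + 1)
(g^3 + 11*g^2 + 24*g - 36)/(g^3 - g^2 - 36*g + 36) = (g + 6)/(g - 6)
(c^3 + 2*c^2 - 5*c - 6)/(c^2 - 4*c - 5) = (c^2 + c - 6)/(c - 5)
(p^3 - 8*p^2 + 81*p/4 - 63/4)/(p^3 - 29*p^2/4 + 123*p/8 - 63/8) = 2*(2*p - 3)/(4*p - 3)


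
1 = 1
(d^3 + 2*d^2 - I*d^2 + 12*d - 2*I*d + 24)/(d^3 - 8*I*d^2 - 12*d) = (d^3 + d^2*(2 - I) + 2*d*(6 - I) + 24)/(d*(d^2 - 8*I*d - 12))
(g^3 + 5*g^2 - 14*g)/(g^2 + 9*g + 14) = g*(g - 2)/(g + 2)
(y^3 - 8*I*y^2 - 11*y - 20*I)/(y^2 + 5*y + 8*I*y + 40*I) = (y^3 - 8*I*y^2 - 11*y - 20*I)/(y^2 + y*(5 + 8*I) + 40*I)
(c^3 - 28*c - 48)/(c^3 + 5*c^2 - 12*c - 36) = (c^2 - 2*c - 24)/(c^2 + 3*c - 18)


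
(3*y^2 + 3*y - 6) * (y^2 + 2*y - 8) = 3*y^4 + 9*y^3 - 24*y^2 - 36*y + 48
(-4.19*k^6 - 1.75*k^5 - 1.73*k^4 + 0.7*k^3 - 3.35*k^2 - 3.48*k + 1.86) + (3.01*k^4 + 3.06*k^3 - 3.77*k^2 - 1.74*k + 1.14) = -4.19*k^6 - 1.75*k^5 + 1.28*k^4 + 3.76*k^3 - 7.12*k^2 - 5.22*k + 3.0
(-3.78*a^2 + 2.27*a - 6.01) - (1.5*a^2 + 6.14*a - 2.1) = -5.28*a^2 - 3.87*a - 3.91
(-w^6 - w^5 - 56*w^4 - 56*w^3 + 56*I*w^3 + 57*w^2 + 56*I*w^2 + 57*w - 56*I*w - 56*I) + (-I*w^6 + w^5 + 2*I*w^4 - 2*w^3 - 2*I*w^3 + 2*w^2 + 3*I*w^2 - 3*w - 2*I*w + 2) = -w^6 - I*w^6 - 56*w^4 + 2*I*w^4 - 58*w^3 + 54*I*w^3 + 59*w^2 + 59*I*w^2 + 54*w - 58*I*w + 2 - 56*I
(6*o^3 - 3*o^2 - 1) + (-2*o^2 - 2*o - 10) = 6*o^3 - 5*o^2 - 2*o - 11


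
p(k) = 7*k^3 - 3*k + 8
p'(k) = 21*k^2 - 3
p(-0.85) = 6.25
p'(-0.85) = 12.17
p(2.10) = 66.53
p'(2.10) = 89.61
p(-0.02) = 8.06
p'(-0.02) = -2.99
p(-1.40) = -7.01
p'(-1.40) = 38.16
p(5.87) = 1406.22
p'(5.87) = 720.59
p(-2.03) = -44.47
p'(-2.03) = 83.54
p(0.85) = 9.75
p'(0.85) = 12.17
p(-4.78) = -742.17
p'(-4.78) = 476.82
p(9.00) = 5084.00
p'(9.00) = 1698.00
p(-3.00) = -172.00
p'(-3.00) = 186.00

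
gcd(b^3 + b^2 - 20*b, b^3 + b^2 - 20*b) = b^3 + b^2 - 20*b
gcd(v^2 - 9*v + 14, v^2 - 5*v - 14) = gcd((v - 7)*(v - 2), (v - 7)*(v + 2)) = v - 7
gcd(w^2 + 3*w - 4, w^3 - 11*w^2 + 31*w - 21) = w - 1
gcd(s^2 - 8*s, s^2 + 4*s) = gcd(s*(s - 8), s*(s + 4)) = s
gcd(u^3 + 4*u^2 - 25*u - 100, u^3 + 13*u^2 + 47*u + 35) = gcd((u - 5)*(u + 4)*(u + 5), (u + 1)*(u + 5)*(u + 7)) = u + 5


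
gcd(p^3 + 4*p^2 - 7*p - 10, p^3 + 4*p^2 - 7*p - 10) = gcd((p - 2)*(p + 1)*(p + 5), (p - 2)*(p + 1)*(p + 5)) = p^3 + 4*p^2 - 7*p - 10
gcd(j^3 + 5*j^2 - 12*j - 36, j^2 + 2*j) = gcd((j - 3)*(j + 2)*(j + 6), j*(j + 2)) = j + 2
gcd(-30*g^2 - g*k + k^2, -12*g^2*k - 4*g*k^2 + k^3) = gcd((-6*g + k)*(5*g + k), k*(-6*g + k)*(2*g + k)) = 6*g - k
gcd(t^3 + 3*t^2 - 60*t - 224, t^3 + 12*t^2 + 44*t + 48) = t + 4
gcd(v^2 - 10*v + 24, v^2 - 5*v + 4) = v - 4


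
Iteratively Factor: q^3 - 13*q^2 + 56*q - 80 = (q - 4)*(q^2 - 9*q + 20) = (q - 4)^2*(q - 5)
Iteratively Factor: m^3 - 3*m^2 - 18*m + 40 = (m + 4)*(m^2 - 7*m + 10) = (m - 2)*(m + 4)*(m - 5)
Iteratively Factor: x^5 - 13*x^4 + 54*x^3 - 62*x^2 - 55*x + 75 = (x + 1)*(x^4 - 14*x^3 + 68*x^2 - 130*x + 75) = (x - 5)*(x + 1)*(x^3 - 9*x^2 + 23*x - 15) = (x - 5)*(x - 1)*(x + 1)*(x^2 - 8*x + 15) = (x - 5)^2*(x - 1)*(x + 1)*(x - 3)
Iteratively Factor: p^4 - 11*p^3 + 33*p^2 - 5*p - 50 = (p + 1)*(p^3 - 12*p^2 + 45*p - 50) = (p - 2)*(p + 1)*(p^2 - 10*p + 25) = (p - 5)*(p - 2)*(p + 1)*(p - 5)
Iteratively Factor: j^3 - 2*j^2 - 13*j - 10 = (j + 2)*(j^2 - 4*j - 5) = (j - 5)*(j + 2)*(j + 1)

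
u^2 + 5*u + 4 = (u + 1)*(u + 4)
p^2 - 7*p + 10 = (p - 5)*(p - 2)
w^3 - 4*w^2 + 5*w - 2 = (w - 2)*(w - 1)^2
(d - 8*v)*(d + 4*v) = d^2 - 4*d*v - 32*v^2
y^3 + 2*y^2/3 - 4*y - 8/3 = (y - 2)*(y + 2/3)*(y + 2)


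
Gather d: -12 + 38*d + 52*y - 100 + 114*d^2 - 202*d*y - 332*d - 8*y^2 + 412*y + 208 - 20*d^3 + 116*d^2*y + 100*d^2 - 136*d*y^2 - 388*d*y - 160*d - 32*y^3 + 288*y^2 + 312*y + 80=-20*d^3 + d^2*(116*y + 214) + d*(-136*y^2 - 590*y - 454) - 32*y^3 + 280*y^2 + 776*y + 176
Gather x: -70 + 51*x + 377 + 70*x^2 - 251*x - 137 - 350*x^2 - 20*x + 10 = -280*x^2 - 220*x + 180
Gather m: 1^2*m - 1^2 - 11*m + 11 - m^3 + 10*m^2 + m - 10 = -m^3 + 10*m^2 - 9*m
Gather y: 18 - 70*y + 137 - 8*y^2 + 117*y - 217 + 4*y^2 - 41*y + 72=-4*y^2 + 6*y + 10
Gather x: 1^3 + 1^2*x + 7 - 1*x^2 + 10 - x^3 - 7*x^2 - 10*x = -x^3 - 8*x^2 - 9*x + 18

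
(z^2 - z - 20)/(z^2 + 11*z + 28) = (z - 5)/(z + 7)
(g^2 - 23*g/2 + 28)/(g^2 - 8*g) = (g - 7/2)/g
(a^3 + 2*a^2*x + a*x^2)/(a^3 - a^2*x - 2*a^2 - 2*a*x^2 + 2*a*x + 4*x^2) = a*(-a - x)/(-a^2 + 2*a*x + 2*a - 4*x)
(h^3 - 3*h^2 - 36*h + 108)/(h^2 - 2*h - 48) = (h^2 - 9*h + 18)/(h - 8)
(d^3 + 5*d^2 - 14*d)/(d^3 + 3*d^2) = (d^2 + 5*d - 14)/(d*(d + 3))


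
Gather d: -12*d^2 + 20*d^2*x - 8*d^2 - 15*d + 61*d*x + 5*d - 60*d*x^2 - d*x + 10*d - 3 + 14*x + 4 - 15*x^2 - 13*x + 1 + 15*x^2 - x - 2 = d^2*(20*x - 20) + d*(-60*x^2 + 60*x)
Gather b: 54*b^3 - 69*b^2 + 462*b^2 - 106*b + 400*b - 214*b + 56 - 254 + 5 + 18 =54*b^3 + 393*b^2 + 80*b - 175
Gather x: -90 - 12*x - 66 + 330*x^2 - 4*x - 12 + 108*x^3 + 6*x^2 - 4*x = 108*x^3 + 336*x^2 - 20*x - 168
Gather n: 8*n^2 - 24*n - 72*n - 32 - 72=8*n^2 - 96*n - 104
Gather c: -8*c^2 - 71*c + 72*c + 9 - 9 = -8*c^2 + c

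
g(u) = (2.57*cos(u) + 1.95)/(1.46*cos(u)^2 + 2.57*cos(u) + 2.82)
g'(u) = (2.92*sin(u)*cos(u) + 2.57*sin(u))*(2.57*cos(u) + 1.95)/(1.46*cos(u)^2 + 2.57*cos(u) + 2.82)^2 - 2.57*sin(u)/(1.46*cos(u)^2 + 2.57*cos(u) + 2.82) = (3.7522*cos(u)^2 + 5.694*cos(u) - 2.2359)*sin(u)/(2.1316*cos(u)^4 + 7.5044*cos(u)^3 + 14.8393*cos(u)^2 + 14.4948*cos(u) + 7.9524)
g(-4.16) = 0.32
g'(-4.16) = -1.02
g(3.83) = -0.02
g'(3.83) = 0.96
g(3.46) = -0.29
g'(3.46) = 0.46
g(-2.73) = -0.24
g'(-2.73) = 0.60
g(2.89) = -0.32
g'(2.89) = -0.36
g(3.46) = -0.29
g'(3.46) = 0.46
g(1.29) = 0.73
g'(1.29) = -0.03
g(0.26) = 0.66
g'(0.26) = 0.04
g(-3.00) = -0.35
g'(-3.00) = 0.20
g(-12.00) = 0.68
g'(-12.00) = 0.08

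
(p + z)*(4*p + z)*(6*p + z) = 24*p^3 + 34*p^2*z + 11*p*z^2 + z^3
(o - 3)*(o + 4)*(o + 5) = o^3 + 6*o^2 - 7*o - 60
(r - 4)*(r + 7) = r^2 + 3*r - 28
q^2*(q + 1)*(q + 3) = q^4 + 4*q^3 + 3*q^2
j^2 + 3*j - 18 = (j - 3)*(j + 6)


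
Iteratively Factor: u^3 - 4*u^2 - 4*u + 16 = (u - 4)*(u^2 - 4) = (u - 4)*(u + 2)*(u - 2)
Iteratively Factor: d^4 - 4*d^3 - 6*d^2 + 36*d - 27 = (d - 3)*(d^3 - d^2 - 9*d + 9) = (d - 3)*(d - 1)*(d^2 - 9) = (d - 3)^2*(d - 1)*(d + 3)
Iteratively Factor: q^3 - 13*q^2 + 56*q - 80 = (q - 5)*(q^2 - 8*q + 16) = (q - 5)*(q - 4)*(q - 4)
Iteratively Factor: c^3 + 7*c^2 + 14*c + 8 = (c + 1)*(c^2 + 6*c + 8) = (c + 1)*(c + 4)*(c + 2)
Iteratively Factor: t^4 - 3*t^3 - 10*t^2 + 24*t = (t - 4)*(t^3 + t^2 - 6*t) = (t - 4)*(t - 2)*(t^2 + 3*t) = (t - 4)*(t - 2)*(t + 3)*(t)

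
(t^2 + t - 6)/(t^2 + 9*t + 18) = (t - 2)/(t + 6)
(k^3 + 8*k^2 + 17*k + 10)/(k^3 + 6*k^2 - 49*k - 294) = (k^3 + 8*k^2 + 17*k + 10)/(k^3 + 6*k^2 - 49*k - 294)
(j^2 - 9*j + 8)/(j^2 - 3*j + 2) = (j - 8)/(j - 2)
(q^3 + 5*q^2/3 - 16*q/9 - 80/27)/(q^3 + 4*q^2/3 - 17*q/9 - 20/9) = (q + 4/3)/(q + 1)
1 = 1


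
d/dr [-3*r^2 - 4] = -6*r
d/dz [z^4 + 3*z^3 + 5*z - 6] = 4*z^3 + 9*z^2 + 5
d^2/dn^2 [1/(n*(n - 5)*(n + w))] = 2*(n^2*(n - 5)^2 + n^2*(n - 5)*(n + w) + n^2*(n + w)^2 + n*(n - 5)^2*(n + w) + n*(n - 5)*(n + w)^2 + (n - 5)^2*(n + w)^2)/(n^3*(n - 5)^3*(n + w)^3)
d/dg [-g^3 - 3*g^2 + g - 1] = -3*g^2 - 6*g + 1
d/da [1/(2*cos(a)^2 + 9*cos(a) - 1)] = (4*cos(a) + 9)*sin(a)/(9*cos(a) + cos(2*a))^2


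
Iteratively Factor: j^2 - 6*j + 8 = (j - 4)*(j - 2)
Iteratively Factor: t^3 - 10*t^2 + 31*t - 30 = (t - 3)*(t^2 - 7*t + 10) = (t - 3)*(t - 2)*(t - 5)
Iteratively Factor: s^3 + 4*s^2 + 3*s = (s + 1)*(s^2 + 3*s) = s*(s + 1)*(s + 3)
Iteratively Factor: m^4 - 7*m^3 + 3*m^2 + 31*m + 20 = (m - 5)*(m^3 - 2*m^2 - 7*m - 4) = (m - 5)*(m + 1)*(m^2 - 3*m - 4) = (m - 5)*(m - 4)*(m + 1)*(m + 1)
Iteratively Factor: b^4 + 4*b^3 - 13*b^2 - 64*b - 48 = (b + 1)*(b^3 + 3*b^2 - 16*b - 48) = (b - 4)*(b + 1)*(b^2 + 7*b + 12) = (b - 4)*(b + 1)*(b + 4)*(b + 3)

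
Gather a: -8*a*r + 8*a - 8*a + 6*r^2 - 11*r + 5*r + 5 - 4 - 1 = -8*a*r + 6*r^2 - 6*r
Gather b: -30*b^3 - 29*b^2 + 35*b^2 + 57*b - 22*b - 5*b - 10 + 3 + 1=-30*b^3 + 6*b^2 + 30*b - 6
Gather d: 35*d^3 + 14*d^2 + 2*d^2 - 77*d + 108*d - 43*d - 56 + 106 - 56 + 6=35*d^3 + 16*d^2 - 12*d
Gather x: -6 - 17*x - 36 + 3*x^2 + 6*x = 3*x^2 - 11*x - 42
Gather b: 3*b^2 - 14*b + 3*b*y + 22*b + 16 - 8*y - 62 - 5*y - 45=3*b^2 + b*(3*y + 8) - 13*y - 91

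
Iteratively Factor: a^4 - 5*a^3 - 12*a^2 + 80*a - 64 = (a + 4)*(a^3 - 9*a^2 + 24*a - 16) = (a - 1)*(a + 4)*(a^2 - 8*a + 16) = (a - 4)*(a - 1)*(a + 4)*(a - 4)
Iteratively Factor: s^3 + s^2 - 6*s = (s)*(s^2 + s - 6) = s*(s + 3)*(s - 2)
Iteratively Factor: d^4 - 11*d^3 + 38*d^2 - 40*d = (d - 4)*(d^3 - 7*d^2 + 10*d) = d*(d - 4)*(d^2 - 7*d + 10) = d*(d - 5)*(d - 4)*(d - 2)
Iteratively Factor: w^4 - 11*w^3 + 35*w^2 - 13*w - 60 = (w - 3)*(w^3 - 8*w^2 + 11*w + 20) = (w - 5)*(w - 3)*(w^2 - 3*w - 4) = (w - 5)*(w - 3)*(w + 1)*(w - 4)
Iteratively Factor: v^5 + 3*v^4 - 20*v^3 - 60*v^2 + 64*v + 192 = (v - 2)*(v^4 + 5*v^3 - 10*v^2 - 80*v - 96) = (v - 2)*(v + 4)*(v^3 + v^2 - 14*v - 24) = (v - 2)*(v + 2)*(v + 4)*(v^2 - v - 12) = (v - 4)*(v - 2)*(v + 2)*(v + 4)*(v + 3)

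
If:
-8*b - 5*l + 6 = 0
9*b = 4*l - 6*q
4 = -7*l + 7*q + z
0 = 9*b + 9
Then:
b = -1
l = 14/5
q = 101/30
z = 1/30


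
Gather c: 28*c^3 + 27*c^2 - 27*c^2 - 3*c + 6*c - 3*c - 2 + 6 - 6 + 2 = 28*c^3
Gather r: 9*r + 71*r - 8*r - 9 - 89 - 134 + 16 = 72*r - 216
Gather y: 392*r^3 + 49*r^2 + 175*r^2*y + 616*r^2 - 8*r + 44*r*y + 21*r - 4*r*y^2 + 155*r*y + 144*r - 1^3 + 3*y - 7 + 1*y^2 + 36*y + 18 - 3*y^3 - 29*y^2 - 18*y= 392*r^3 + 665*r^2 + 157*r - 3*y^3 + y^2*(-4*r - 28) + y*(175*r^2 + 199*r + 21) + 10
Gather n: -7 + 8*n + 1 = 8*n - 6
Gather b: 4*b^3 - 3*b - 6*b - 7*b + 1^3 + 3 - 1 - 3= 4*b^3 - 16*b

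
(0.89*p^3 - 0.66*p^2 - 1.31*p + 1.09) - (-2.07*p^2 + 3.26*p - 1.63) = 0.89*p^3 + 1.41*p^2 - 4.57*p + 2.72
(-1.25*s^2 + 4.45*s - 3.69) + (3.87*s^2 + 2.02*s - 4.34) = 2.62*s^2 + 6.47*s - 8.03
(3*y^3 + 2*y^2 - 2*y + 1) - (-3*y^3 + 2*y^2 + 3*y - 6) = 6*y^3 - 5*y + 7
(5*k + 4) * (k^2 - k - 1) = 5*k^3 - k^2 - 9*k - 4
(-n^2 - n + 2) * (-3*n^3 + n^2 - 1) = 3*n^5 + 2*n^4 - 7*n^3 + 3*n^2 + n - 2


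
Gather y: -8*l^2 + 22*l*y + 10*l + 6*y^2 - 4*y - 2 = -8*l^2 + 10*l + 6*y^2 + y*(22*l - 4) - 2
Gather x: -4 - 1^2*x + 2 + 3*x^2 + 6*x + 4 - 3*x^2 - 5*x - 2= 0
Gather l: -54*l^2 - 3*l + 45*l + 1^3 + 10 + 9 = -54*l^2 + 42*l + 20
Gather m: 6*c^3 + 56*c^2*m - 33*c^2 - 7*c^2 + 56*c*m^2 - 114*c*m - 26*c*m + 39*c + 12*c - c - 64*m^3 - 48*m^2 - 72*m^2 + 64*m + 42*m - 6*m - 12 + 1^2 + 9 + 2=6*c^3 - 40*c^2 + 50*c - 64*m^3 + m^2*(56*c - 120) + m*(56*c^2 - 140*c + 100)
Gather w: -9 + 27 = 18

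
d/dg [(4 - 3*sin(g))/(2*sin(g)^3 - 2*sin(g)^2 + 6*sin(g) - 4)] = (6*sin(g)^3 - 15*sin(g)^2 + 8*sin(g) - 6)*cos(g)/(2*(sin(g)^3 - sin(g)^2 + 3*sin(g) - 2)^2)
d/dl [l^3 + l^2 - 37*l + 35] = 3*l^2 + 2*l - 37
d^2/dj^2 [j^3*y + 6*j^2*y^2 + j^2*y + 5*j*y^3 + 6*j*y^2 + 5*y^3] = 2*y*(3*j + 6*y + 1)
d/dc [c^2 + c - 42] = 2*c + 1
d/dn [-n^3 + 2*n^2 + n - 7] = -3*n^2 + 4*n + 1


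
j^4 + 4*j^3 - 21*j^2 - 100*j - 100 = (j - 5)*(j + 2)^2*(j + 5)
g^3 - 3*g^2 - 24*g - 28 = (g - 7)*(g + 2)^2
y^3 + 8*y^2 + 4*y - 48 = (y - 2)*(y + 4)*(y + 6)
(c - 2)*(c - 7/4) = c^2 - 15*c/4 + 7/2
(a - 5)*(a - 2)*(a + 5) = a^3 - 2*a^2 - 25*a + 50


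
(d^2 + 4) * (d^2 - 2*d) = d^4 - 2*d^3 + 4*d^2 - 8*d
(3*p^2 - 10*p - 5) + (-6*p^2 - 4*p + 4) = -3*p^2 - 14*p - 1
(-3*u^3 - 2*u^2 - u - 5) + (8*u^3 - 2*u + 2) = 5*u^3 - 2*u^2 - 3*u - 3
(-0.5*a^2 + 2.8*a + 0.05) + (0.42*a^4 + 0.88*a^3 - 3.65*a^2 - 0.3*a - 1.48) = 0.42*a^4 + 0.88*a^3 - 4.15*a^2 + 2.5*a - 1.43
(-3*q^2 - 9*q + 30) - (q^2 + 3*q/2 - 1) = -4*q^2 - 21*q/2 + 31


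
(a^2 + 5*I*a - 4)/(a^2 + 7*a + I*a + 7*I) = (a + 4*I)/(a + 7)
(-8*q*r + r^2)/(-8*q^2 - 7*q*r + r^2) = r/(q + r)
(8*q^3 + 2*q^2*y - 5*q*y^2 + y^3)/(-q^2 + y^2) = (8*q^2 - 6*q*y + y^2)/(-q + y)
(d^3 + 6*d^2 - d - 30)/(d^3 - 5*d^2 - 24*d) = (d^2 + 3*d - 10)/(d*(d - 8))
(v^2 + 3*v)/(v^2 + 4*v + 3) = v/(v + 1)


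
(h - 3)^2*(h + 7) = h^3 + h^2 - 33*h + 63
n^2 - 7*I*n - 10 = (n - 5*I)*(n - 2*I)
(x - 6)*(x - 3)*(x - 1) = x^3 - 10*x^2 + 27*x - 18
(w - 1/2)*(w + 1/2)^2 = w^3 + w^2/2 - w/4 - 1/8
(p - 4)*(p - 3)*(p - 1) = p^3 - 8*p^2 + 19*p - 12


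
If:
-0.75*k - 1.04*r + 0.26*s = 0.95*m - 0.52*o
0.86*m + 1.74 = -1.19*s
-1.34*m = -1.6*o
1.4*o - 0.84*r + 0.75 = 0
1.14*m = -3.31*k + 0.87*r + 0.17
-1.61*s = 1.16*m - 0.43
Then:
No Solution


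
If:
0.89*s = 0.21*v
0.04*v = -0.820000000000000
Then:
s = -4.84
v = -20.50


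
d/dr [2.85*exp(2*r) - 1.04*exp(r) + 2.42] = (5.7*exp(r) - 1.04)*exp(r)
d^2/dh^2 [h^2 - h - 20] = 2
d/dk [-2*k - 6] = -2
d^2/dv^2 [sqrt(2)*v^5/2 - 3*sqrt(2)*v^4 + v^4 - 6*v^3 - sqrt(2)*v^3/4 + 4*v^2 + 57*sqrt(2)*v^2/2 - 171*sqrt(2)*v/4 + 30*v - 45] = 10*sqrt(2)*v^3 - 36*sqrt(2)*v^2 + 12*v^2 - 36*v - 3*sqrt(2)*v/2 + 8 + 57*sqrt(2)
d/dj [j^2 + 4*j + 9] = 2*j + 4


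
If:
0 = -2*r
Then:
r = 0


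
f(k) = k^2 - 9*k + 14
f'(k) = 2*k - 9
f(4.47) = -6.25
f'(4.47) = -0.06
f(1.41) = 3.30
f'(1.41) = -6.18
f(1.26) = 4.25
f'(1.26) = -6.48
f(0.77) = 7.66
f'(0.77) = -7.46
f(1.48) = 2.87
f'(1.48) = -6.04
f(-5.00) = 84.00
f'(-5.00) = -19.00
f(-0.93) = 23.23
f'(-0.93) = -10.86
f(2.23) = -1.10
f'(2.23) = -4.54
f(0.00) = 14.00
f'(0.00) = -9.00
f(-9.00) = 176.00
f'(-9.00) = -27.00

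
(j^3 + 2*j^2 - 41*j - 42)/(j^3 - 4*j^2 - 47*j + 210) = (j + 1)/(j - 5)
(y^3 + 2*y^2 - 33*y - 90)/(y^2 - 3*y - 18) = y + 5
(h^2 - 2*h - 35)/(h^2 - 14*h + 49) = (h + 5)/(h - 7)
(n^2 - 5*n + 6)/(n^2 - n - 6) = (n - 2)/(n + 2)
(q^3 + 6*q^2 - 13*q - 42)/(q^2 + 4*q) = (q^3 + 6*q^2 - 13*q - 42)/(q*(q + 4))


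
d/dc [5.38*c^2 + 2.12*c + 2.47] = 10.76*c + 2.12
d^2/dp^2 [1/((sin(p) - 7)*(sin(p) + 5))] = (-4*sin(p)^4 + 6*sin(p)^3 - 138*sin(p)^2 + 58*sin(p) + 78)/((sin(p) - 7)^3*(sin(p) + 5)^3)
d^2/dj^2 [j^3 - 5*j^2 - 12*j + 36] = 6*j - 10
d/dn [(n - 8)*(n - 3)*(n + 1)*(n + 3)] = 4*n^3 - 21*n^2 - 34*n + 63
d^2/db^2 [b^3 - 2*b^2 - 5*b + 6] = 6*b - 4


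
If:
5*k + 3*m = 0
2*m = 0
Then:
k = 0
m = 0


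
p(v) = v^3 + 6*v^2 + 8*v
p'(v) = 3*v^2 + 12*v + 8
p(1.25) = 21.33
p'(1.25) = 27.69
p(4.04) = 196.19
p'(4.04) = 105.44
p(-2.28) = 1.10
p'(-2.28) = -3.76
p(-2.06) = 0.24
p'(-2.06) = -3.99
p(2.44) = 69.77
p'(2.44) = 55.14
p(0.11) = 0.95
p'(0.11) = 9.36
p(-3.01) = 3.01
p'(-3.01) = -0.94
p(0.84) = 11.55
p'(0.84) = 20.20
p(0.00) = 0.00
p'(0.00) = 8.00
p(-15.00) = -2145.00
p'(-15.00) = 503.00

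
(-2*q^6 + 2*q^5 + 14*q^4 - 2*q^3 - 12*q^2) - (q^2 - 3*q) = -2*q^6 + 2*q^5 + 14*q^4 - 2*q^3 - 13*q^2 + 3*q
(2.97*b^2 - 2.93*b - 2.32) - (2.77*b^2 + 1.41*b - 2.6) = 0.2*b^2 - 4.34*b + 0.28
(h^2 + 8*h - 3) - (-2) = h^2 + 8*h - 1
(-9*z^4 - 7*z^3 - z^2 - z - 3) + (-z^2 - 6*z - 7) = -9*z^4 - 7*z^3 - 2*z^2 - 7*z - 10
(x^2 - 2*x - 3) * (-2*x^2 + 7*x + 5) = -2*x^4 + 11*x^3 - 3*x^2 - 31*x - 15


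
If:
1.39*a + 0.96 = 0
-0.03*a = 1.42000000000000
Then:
No Solution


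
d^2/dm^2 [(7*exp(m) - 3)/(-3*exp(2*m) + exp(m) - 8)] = (-63*exp(4*m) + 87*exp(3*m) + 981*exp(2*m) - 341*exp(m) - 424)*exp(m)/(27*exp(6*m) - 27*exp(5*m) + 225*exp(4*m) - 145*exp(3*m) + 600*exp(2*m) - 192*exp(m) + 512)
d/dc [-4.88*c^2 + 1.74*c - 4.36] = 1.74 - 9.76*c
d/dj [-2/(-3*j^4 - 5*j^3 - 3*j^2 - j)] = 2*(-12*j^3 - 15*j^2 - 6*j - 1)/(j^2*(3*j^3 + 5*j^2 + 3*j + 1)^2)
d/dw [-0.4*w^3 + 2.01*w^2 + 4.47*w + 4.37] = -1.2*w^2 + 4.02*w + 4.47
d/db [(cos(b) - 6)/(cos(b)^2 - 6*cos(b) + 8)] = (cos(b)^2 - 12*cos(b) + 28)*sin(b)/(cos(b)^2 - 6*cos(b) + 8)^2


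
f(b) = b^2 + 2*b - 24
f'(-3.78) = -5.56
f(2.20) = -14.76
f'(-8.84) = -15.68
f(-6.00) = 0.00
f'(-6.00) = -10.00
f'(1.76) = 5.52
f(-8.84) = 36.47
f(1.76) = -17.38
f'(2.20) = 6.40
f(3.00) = -9.00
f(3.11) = -8.11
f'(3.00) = 8.00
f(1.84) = -16.93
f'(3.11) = 8.22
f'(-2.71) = -3.42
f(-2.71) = -22.08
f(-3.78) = -17.27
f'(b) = 2*b + 2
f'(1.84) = 5.68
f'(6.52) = 15.04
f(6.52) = 31.55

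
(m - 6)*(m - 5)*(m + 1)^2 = m^4 - 9*m^3 + 9*m^2 + 49*m + 30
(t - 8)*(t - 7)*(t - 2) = t^3 - 17*t^2 + 86*t - 112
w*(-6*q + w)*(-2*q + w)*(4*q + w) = 48*q^3*w - 20*q^2*w^2 - 4*q*w^3 + w^4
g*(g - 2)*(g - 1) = g^3 - 3*g^2 + 2*g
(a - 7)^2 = a^2 - 14*a + 49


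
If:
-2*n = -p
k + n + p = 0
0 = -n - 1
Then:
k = 3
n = -1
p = -2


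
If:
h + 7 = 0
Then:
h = -7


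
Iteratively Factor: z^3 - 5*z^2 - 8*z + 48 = (z - 4)*(z^2 - z - 12) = (z - 4)*(z + 3)*(z - 4)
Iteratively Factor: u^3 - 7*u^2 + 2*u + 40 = (u - 5)*(u^2 - 2*u - 8) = (u - 5)*(u + 2)*(u - 4)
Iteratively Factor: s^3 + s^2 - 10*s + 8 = (s - 1)*(s^2 + 2*s - 8) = (s - 2)*(s - 1)*(s + 4)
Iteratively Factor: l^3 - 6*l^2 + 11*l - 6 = (l - 3)*(l^2 - 3*l + 2) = (l - 3)*(l - 2)*(l - 1)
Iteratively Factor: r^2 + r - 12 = (r + 4)*(r - 3)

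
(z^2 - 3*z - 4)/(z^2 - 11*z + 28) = (z + 1)/(z - 7)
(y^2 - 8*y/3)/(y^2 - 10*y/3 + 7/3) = y*(3*y - 8)/(3*y^2 - 10*y + 7)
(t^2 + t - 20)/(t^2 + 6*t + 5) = (t - 4)/(t + 1)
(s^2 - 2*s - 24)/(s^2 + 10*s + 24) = (s - 6)/(s + 6)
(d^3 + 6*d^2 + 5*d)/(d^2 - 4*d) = (d^2 + 6*d + 5)/(d - 4)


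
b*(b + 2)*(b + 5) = b^3 + 7*b^2 + 10*b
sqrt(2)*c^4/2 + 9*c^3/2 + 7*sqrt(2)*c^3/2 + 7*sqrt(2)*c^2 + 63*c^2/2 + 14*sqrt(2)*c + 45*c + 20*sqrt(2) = (c + 5)*(c + sqrt(2)/2)*(c + 4*sqrt(2))*(sqrt(2)*c/2 + sqrt(2))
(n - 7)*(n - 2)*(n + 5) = n^3 - 4*n^2 - 31*n + 70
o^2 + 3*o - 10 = (o - 2)*(o + 5)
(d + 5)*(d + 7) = d^2 + 12*d + 35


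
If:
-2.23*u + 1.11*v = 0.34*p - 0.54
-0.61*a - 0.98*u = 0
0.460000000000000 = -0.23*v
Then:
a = -1.60655737704918*u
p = -6.55882352941176*u - 4.94117647058824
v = -2.00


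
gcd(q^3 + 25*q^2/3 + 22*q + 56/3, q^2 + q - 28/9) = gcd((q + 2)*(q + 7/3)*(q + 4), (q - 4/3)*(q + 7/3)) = q + 7/3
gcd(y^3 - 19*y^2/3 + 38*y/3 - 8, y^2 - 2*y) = y - 2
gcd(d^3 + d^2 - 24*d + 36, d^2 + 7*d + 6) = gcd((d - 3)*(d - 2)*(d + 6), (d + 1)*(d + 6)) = d + 6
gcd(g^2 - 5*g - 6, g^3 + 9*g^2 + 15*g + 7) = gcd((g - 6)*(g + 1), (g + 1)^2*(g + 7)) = g + 1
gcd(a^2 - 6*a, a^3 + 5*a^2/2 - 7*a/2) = a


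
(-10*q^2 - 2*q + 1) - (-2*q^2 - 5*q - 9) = -8*q^2 + 3*q + 10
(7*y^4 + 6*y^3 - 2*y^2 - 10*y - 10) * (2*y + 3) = 14*y^5 + 33*y^4 + 14*y^3 - 26*y^2 - 50*y - 30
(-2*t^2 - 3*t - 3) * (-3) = 6*t^2 + 9*t + 9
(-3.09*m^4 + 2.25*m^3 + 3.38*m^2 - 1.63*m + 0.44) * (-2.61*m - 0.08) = 8.0649*m^5 - 5.6253*m^4 - 9.0018*m^3 + 3.9839*m^2 - 1.018*m - 0.0352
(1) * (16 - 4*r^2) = 16 - 4*r^2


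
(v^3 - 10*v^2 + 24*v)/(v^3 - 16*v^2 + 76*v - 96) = v*(v - 4)/(v^2 - 10*v + 16)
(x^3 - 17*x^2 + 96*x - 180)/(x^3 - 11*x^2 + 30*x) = (x - 6)/x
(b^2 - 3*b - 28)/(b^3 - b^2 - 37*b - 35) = (b + 4)/(b^2 + 6*b + 5)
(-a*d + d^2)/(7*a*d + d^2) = (-a + d)/(7*a + d)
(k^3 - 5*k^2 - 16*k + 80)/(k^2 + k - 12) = (k^2 - 9*k + 20)/(k - 3)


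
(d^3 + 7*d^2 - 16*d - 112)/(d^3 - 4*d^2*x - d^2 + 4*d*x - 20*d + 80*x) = (-d^2 - 3*d + 28)/(-d^2 + 4*d*x + 5*d - 20*x)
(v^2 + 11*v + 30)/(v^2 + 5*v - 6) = (v + 5)/(v - 1)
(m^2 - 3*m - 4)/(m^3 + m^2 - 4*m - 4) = (m - 4)/(m^2 - 4)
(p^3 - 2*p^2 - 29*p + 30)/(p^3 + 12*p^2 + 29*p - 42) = (p^2 - p - 30)/(p^2 + 13*p + 42)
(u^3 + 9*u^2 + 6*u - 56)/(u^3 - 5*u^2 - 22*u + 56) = (u + 7)/(u - 7)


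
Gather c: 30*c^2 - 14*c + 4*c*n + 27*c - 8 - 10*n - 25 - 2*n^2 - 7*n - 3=30*c^2 + c*(4*n + 13) - 2*n^2 - 17*n - 36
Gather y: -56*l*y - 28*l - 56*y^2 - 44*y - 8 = -28*l - 56*y^2 + y*(-56*l - 44) - 8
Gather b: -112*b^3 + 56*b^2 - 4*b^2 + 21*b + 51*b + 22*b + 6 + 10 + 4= -112*b^3 + 52*b^2 + 94*b + 20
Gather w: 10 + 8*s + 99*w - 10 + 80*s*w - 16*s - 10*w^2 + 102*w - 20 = -8*s - 10*w^2 + w*(80*s + 201) - 20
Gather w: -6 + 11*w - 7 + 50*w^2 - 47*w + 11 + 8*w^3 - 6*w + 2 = 8*w^3 + 50*w^2 - 42*w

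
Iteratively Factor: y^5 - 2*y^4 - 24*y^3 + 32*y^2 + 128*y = (y + 2)*(y^4 - 4*y^3 - 16*y^2 + 64*y) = (y + 2)*(y + 4)*(y^3 - 8*y^2 + 16*y) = y*(y + 2)*(y + 4)*(y^2 - 8*y + 16) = y*(y - 4)*(y + 2)*(y + 4)*(y - 4)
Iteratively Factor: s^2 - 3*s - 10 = (s - 5)*(s + 2)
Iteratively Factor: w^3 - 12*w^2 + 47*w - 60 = (w - 5)*(w^2 - 7*w + 12) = (w - 5)*(w - 3)*(w - 4)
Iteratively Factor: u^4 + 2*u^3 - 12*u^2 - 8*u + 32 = (u + 4)*(u^3 - 2*u^2 - 4*u + 8) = (u - 2)*(u + 4)*(u^2 - 4) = (u - 2)*(u + 2)*(u + 4)*(u - 2)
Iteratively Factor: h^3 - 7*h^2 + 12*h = (h)*(h^2 - 7*h + 12) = h*(h - 3)*(h - 4)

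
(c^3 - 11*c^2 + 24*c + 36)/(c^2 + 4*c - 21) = (c^3 - 11*c^2 + 24*c + 36)/(c^2 + 4*c - 21)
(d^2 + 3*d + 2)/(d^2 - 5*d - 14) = (d + 1)/(d - 7)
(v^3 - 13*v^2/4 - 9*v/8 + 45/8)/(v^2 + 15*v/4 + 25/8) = (2*v^2 - 9*v + 9)/(2*v + 5)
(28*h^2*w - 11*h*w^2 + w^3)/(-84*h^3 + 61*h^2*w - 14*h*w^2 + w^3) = w/(-3*h + w)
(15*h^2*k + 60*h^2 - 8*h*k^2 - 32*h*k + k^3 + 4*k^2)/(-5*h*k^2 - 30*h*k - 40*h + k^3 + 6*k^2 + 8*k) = (-3*h + k)/(k + 2)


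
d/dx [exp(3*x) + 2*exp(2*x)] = (3*exp(x) + 4)*exp(2*x)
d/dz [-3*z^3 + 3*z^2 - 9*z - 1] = -9*z^2 + 6*z - 9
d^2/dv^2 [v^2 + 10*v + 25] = 2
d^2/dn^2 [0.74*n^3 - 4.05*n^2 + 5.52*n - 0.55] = 4.44*n - 8.1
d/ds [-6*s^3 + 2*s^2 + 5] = 2*s*(2 - 9*s)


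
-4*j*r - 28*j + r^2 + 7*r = (-4*j + r)*(r + 7)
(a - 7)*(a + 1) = a^2 - 6*a - 7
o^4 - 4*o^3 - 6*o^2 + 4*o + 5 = (o - 5)*(o - 1)*(o + 1)^2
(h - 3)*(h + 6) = h^2 + 3*h - 18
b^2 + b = b*(b + 1)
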